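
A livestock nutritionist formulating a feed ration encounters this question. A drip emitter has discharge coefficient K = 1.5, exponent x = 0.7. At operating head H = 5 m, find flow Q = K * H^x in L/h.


Q = K * H^x
  = 1.5 * 5^0.7
  = 1.5 * 3.0852
  = 4.63 L/h


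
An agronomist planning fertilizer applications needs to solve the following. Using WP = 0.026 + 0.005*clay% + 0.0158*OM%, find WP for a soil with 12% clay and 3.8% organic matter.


WP = 0.026 + 0.005*12 + 0.0158*3.8
   = 0.026 + 0.0600 + 0.0600
   = 0.1460


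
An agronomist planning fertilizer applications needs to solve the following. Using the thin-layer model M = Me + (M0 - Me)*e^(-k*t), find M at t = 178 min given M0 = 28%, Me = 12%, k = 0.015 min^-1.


M = Me + (M0 - Me) * e^(-k*t)
  = 12 + (28 - 12) * e^(-0.015*178)
  = 12 + 16 * e^(-2.670)
  = 12 + 16 * 0.06925
  = 12 + 1.1080
  = 13.11%


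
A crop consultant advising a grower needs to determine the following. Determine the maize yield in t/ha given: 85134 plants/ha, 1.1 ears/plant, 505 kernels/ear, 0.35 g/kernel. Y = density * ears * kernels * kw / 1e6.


Y = density * ears * kernels * kw
  = 85134 * 1.1 * 505 * 0.35 g/ha
  = 16552177.95 g/ha
  = 16552.18 kg/ha = 16.55 t/ha


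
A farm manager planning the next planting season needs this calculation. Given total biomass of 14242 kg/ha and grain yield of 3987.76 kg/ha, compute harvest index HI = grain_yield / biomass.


HI = grain_yield / biomass
   = 3987.76 / 14242
   = 0.28


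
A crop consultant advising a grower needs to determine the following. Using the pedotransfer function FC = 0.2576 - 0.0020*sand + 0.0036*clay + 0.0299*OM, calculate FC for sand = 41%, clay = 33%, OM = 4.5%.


FC = 0.2576 - 0.0020*41 + 0.0036*33 + 0.0299*4.5
   = 0.2576 - 0.0820 + 0.1188 + 0.1346
   = 0.4290


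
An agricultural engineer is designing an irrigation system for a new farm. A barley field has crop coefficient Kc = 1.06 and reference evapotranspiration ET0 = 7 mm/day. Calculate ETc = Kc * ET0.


ETc = Kc * ET0
    = 1.06 * 7
    = 7.42 mm/day


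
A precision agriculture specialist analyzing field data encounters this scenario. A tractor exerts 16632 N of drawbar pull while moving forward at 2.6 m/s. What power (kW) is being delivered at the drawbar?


P = F * v / 1000
  = 16632 * 2.6 / 1000
  = 43243.20 / 1000
  = 43.24 kW


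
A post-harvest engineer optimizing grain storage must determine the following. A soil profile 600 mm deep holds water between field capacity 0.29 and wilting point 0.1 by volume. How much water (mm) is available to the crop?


AW = (FC - WP) * D
   = (0.29 - 0.1) * 600
   = 0.19 * 600
   = 114 mm


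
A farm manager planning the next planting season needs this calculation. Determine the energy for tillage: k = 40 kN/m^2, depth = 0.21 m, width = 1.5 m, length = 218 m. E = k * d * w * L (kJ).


E = k * d * w * L
  = 40 * 0.21 * 1.5 * 218
  = 2746.80 kJ


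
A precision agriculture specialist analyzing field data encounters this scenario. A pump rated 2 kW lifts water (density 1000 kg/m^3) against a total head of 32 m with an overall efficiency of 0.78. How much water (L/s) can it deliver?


Q = (P * 1000 * eta) / (rho * g * H)
  = (2 * 1000 * 0.78) / (1000 * 9.81 * 32)
  = 1560 / 313920
  = 0.00497 m^3/s = 4.97 L/s


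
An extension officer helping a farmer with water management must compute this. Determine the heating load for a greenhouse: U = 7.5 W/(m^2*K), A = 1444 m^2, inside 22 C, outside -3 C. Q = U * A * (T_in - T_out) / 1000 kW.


dT = 22 - (-3) = 25 K
Q = U * A * dT
  = 7.5 * 1444 * 25
  = 270750 W = 270.75 kW


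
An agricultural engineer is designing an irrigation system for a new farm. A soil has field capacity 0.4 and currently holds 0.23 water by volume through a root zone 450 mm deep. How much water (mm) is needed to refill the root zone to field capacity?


SMD = (FC - theta) * D
    = (0.4 - 0.23) * 450
    = 0.170 * 450
    = 76.50 mm


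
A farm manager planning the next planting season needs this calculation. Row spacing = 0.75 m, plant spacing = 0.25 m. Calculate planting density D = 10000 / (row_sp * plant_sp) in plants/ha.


D = 10000 / (row_sp * plant_sp)
  = 10000 / (0.75 * 0.25)
  = 10000 / 0.1875
  = 53333.33 plants/ha


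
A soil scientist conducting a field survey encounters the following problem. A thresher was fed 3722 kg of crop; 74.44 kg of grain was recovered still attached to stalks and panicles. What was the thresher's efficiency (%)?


eta = (total - unthreshed) / total * 100
    = (3722 - 74.44) / 3722 * 100
    = 3647.56 / 3722 * 100
    = 98%


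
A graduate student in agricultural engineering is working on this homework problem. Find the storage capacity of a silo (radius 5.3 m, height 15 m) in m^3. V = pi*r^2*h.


V = pi * r^2 * h
  = pi * 5.3^2 * 15
  = pi * 28.09 * 15
  = 1323.71 m^3


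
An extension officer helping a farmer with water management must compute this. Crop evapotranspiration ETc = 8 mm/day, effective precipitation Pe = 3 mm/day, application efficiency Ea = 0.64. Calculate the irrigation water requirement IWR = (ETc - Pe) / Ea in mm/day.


IWR = (ETc - Pe) / Ea
    = (8 - 3) / 0.64
    = 5 / 0.64
    = 7.81 mm/day


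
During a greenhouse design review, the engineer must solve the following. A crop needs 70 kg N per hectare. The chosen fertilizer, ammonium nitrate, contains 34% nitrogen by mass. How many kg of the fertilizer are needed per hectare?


Rate = N_required / (N_content / 100)
     = 70 / (34 / 100)
     = 70 / 0.34
     = 205.88 kg/ha


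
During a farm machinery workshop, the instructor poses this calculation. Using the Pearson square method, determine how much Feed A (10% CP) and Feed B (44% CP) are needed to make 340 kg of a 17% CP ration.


parts_A = CP_b - target = 44 - 17 = 27
parts_B = target - CP_a = 17 - 10 = 7
total_parts = 27 + 7 = 34
Feed A = 340 * 27 / 34 = 270 kg
Feed B = 340 * 7 / 34 = 70 kg

270 kg


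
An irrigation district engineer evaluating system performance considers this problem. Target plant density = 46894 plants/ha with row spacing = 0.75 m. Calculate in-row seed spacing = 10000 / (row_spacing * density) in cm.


spacing = 10000 / (row_sp * density)
        = 10000 / (0.75 * 46894)
        = 10000 / 35170.50
        = 0.28433 m = 28.43 cm


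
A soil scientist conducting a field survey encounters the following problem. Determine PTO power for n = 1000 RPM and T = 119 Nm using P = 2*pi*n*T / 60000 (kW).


P = 2*pi*n*T / 60000
  = 2*pi * 1000 * 119 / 60000
  = 747699.05 / 60000
  = 12.46 kW


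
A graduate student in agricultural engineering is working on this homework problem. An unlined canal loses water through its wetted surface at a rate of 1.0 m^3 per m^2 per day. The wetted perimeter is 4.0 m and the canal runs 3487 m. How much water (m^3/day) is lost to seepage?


S = C * P * L
  = 1.0 * 4.0 * 3487
  = 13948 m^3/day


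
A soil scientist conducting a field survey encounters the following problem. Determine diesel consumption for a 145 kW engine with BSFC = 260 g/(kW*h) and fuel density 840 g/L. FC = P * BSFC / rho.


FC = P * BSFC / rho_fuel
   = 145 * 260 / 840
   = 37700 / 840
   = 44.88 L/h


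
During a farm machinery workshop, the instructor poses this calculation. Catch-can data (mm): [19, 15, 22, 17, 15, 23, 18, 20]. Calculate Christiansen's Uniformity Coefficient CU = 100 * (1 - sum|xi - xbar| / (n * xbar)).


xbar = 149 / 8 = 18.625
sum|xi - xbar| = 19
CU = 100 * (1 - 19 / (8 * 18.625))
   = 100 * (1 - 0.1275)
   = 87.25%


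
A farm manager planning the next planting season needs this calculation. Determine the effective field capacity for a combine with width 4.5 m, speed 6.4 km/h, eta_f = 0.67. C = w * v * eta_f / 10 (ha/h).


C = w * v * eta_f / 10
  = 4.5 * 6.4 * 0.67 / 10
  = 19.30 / 10
  = 1.93 ha/h


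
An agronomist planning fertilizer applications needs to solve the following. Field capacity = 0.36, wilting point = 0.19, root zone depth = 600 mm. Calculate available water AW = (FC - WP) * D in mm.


AW = (FC - WP) * D
   = (0.36 - 0.19) * 600
   = 0.17 * 600
   = 102 mm


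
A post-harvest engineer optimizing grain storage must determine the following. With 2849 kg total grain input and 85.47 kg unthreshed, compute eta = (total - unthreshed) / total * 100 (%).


eta = (total - unthreshed) / total * 100
    = (2849 - 85.47) / 2849 * 100
    = 2763.53 / 2849 * 100
    = 97%


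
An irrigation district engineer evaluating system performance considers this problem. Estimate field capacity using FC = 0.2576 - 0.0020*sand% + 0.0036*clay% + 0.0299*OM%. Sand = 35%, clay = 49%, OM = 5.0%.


FC = 0.2576 - 0.0020*35 + 0.0036*49 + 0.0299*5.0
   = 0.2576 - 0.0700 + 0.1764 + 0.1495
   = 0.5135


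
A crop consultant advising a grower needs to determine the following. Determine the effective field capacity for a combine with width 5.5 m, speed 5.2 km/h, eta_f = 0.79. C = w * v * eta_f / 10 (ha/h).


C = w * v * eta_f / 10
  = 5.5 * 5.2 * 0.79 / 10
  = 22.59 / 10
  = 2.26 ha/h


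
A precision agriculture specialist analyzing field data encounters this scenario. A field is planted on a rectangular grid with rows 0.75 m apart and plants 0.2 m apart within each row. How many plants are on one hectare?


D = 10000 / (row_sp * plant_sp)
  = 10000 / (0.75 * 0.2)
  = 10000 / 0.1500
  = 66666.67 plants/ha


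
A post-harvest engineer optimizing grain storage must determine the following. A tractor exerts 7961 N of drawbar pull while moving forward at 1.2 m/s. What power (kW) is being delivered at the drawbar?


P = F * v / 1000
  = 7961 * 1.2 / 1000
  = 9553.20 / 1000
  = 9.55 kW


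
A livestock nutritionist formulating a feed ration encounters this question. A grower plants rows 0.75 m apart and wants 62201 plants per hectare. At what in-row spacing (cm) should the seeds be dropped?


spacing = 10000 / (row_sp * density)
        = 10000 / (0.75 * 62201)
        = 10000 / 46650.75
        = 0.21436 m = 21.44 cm


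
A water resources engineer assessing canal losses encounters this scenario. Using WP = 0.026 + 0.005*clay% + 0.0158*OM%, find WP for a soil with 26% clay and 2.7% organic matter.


WP = 0.026 + 0.005*26 + 0.0158*2.7
   = 0.026 + 0.1300 + 0.0427
   = 0.1987


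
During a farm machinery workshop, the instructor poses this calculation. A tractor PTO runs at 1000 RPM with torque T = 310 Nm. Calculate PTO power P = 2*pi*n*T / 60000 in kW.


P = 2*pi*n*T / 60000
  = 2*pi * 1000 * 310 / 60000
  = 1947787.45 / 60000
  = 32.46 kW


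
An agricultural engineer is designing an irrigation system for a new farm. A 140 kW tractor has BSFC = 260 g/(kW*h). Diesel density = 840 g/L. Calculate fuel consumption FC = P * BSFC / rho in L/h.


FC = P * BSFC / rho_fuel
   = 140 * 260 / 840
   = 36400 / 840
   = 43.33 L/h


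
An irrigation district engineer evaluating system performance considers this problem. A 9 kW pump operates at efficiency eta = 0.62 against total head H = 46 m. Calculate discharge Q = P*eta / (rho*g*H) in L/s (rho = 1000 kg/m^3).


Q = (P * 1000 * eta) / (rho * g * H)
  = (9 * 1000 * 0.62) / (1000 * 9.81 * 46)
  = 5580 / 451260
  = 0.01237 m^3/s = 12.37 L/s


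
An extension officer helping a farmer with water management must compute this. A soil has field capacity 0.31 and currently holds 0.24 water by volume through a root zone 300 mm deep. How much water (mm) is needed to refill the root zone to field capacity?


SMD = (FC - theta) * D
    = (0.31 - 0.24) * 300
    = 0.070 * 300
    = 21 mm


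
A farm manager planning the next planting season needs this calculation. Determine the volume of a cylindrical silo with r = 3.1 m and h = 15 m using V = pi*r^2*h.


V = pi * r^2 * h
  = pi * 3.1^2 * 15
  = pi * 9.61 * 15
  = 452.86 m^3


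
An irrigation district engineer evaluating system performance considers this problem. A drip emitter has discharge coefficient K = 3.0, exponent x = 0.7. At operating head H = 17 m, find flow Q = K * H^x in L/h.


Q = K * H^x
  = 3.0 * 17^0.7
  = 3.0 * 7.2663
  = 21.80 L/h


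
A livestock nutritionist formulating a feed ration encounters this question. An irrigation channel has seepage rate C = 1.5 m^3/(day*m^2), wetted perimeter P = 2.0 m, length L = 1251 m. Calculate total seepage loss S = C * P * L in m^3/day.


S = C * P * L
  = 1.5 * 2.0 * 1251
  = 3753 m^3/day


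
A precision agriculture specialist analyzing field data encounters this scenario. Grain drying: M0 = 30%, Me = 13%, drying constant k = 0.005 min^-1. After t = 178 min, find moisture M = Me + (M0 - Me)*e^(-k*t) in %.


M = Me + (M0 - Me) * e^(-k*t)
  = 13 + (30 - 13) * e^(-0.005*178)
  = 13 + 17 * e^(-0.890)
  = 13 + 17 * 0.41066
  = 13 + 6.9811
  = 19.98%


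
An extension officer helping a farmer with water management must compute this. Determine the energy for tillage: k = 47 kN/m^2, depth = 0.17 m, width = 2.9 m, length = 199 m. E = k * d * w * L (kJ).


E = k * d * w * L
  = 47 * 0.17 * 2.9 * 199
  = 4611.03 kJ


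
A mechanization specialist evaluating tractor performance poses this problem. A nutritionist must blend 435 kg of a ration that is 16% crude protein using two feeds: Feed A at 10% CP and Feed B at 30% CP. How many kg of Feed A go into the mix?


parts_A = CP_b - target = 30 - 16 = 14
parts_B = target - CP_a = 16 - 10 = 6
total_parts = 14 + 6 = 20
Feed A = 435 * 14 / 20 = 304.50 kg
Feed B = 435 * 6 / 20 = 130.50 kg

304.50 kg


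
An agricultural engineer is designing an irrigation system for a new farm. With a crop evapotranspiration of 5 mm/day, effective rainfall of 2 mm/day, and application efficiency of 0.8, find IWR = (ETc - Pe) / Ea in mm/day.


IWR = (ETc - Pe) / Ea
    = (5 - 2) / 0.8
    = 3 / 0.8
    = 3.75 mm/day


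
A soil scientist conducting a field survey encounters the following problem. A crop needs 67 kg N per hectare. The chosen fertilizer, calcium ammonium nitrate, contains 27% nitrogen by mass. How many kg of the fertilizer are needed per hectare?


Rate = N_required / (N_content / 100)
     = 67 / (27 / 100)
     = 67 / 0.27
     = 248.15 kg/ha


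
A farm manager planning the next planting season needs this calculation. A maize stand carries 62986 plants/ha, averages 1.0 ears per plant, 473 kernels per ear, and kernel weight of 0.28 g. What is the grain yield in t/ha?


Y = density * ears * kernels * kw
  = 62986 * 1.0 * 473 * 0.28 g/ha
  = 8341865.84 g/ha
  = 8341.87 kg/ha = 8.34 t/ha


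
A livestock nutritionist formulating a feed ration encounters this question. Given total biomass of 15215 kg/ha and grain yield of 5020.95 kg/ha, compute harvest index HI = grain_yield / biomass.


HI = grain_yield / biomass
   = 5020.95 / 15215
   = 0.33


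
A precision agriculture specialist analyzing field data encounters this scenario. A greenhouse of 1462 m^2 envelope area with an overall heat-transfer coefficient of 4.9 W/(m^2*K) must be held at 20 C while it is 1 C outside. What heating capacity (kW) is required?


dT = 20 - (1) = 19 K
Q = U * A * dT
  = 4.9 * 1462 * 19
  = 136112.20 W = 136.11 kW


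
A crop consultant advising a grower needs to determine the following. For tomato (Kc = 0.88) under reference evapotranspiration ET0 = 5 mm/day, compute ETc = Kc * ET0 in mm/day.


ETc = Kc * ET0
    = 0.88 * 5
    = 4.40 mm/day


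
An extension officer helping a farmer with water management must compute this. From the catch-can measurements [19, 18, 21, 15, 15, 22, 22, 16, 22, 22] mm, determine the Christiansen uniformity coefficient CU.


xbar = 192 / 10 = 19.200
sum|xi - xbar| = 26
CU = 100 * (1 - 26 / (10 * 19.200))
   = 100 * (1 - 0.1354)
   = 86.46%


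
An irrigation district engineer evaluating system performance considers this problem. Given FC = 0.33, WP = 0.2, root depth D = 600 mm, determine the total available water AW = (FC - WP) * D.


AW = (FC - WP) * D
   = (0.33 - 0.2) * 600
   = 0.13 * 600
   = 78 mm


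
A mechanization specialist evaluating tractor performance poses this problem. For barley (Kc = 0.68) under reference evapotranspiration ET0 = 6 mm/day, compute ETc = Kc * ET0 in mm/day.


ETc = Kc * ET0
    = 0.68 * 6
    = 4.08 mm/day


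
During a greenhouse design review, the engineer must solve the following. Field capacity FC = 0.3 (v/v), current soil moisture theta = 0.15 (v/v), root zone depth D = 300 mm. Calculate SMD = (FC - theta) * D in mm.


SMD = (FC - theta) * D
    = (0.3 - 0.15) * 300
    = 0.150 * 300
    = 45 mm


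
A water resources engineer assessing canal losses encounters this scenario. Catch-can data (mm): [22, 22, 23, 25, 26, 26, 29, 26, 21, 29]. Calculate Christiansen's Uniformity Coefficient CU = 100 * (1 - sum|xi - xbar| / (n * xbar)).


xbar = 249 / 10 = 24.900
sum|xi - xbar| = 23.200
CU = 100 * (1 - 23.200 / (10 * 24.900))
   = 100 * (1 - 0.0932)
   = 90.68%


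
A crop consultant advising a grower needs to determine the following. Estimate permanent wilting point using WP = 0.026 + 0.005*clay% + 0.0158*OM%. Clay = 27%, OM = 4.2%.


WP = 0.026 + 0.005*27 + 0.0158*4.2
   = 0.026 + 0.1350 + 0.0664
   = 0.2274


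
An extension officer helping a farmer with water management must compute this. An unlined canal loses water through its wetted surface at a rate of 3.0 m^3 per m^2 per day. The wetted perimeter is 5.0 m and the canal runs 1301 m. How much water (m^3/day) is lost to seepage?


S = C * P * L
  = 3.0 * 5.0 * 1301
  = 19515 m^3/day


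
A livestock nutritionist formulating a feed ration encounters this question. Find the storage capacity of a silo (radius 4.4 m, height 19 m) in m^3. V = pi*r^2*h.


V = pi * r^2 * h
  = pi * 4.4^2 * 19
  = pi * 19.36 * 19
  = 1155.60 m^3


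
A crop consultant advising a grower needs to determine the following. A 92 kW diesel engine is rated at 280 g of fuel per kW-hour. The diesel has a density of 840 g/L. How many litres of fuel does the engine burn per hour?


FC = P * BSFC / rho_fuel
   = 92 * 280 / 840
   = 25760 / 840
   = 30.67 L/h


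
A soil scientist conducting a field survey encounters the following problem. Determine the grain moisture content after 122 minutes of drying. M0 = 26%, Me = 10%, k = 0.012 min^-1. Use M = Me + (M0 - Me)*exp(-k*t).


M = Me + (M0 - Me) * e^(-k*t)
  = 10 + (26 - 10) * e^(-0.012*122)
  = 10 + 16 * e^(-1.464)
  = 10 + 16 * 0.23131
  = 10 + 3.7009
  = 13.70%


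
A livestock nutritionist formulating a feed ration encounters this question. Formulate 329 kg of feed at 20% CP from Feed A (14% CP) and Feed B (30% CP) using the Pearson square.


parts_A = CP_b - target = 30 - 20 = 10
parts_B = target - CP_a = 20 - 14 = 6
total_parts = 10 + 6 = 16
Feed A = 329 * 10 / 16 = 205.63 kg
Feed B = 329 * 6 / 16 = 123.38 kg

205.63 kg


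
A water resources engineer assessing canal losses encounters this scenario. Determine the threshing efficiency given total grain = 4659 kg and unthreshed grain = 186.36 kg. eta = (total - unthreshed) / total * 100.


eta = (total - unthreshed) / total * 100
    = (4659 - 186.36) / 4659 * 100
    = 4472.64 / 4659 * 100
    = 96%


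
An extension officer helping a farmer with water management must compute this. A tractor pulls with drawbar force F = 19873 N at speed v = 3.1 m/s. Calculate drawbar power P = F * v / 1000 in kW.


P = F * v / 1000
  = 19873 * 3.1 / 1000
  = 61606.30 / 1000
  = 61.61 kW


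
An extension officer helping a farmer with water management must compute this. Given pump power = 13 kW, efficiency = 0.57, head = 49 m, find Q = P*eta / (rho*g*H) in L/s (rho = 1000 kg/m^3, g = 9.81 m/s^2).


Q = (P * 1000 * eta) / (rho * g * H)
  = (13 * 1000 * 0.57) / (1000 * 9.81 * 49)
  = 7410 / 480690
  = 0.01542 m^3/s = 15.42 L/s


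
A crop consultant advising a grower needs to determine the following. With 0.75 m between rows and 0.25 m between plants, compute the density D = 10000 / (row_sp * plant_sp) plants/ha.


D = 10000 / (row_sp * plant_sp)
  = 10000 / (0.75 * 0.25)
  = 10000 / 0.1875
  = 53333.33 plants/ha


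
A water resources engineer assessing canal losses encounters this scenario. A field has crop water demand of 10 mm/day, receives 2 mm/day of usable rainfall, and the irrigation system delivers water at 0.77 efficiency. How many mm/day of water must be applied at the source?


IWR = (ETc - Pe) / Ea
    = (10 - 2) / 0.77
    = 8 / 0.77
    = 10.39 mm/day


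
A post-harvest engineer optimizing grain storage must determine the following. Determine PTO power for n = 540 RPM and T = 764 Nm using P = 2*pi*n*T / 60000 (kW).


P = 2*pi*n*T / 60000
  = 2*pi * 540 * 764 / 60000
  = 2592190.93 / 60000
  = 43.20 kW


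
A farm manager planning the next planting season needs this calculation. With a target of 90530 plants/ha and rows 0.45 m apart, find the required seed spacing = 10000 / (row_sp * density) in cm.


spacing = 10000 / (row_sp * density)
        = 10000 / (0.45 * 90530)
        = 10000 / 40738.50
        = 0.24547 m = 24.55 cm


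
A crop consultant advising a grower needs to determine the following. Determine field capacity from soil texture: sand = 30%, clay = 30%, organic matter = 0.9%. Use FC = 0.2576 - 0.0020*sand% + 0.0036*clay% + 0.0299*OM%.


FC = 0.2576 - 0.0020*30 + 0.0036*30 + 0.0299*0.9
   = 0.2576 - 0.0600 + 0.1080 + 0.0269
   = 0.3325


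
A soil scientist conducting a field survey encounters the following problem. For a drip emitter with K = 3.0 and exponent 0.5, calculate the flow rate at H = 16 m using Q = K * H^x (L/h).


Q = K * H^x
  = 3.0 * 16^0.5
  = 3.0 * 4
  = 12 L/h


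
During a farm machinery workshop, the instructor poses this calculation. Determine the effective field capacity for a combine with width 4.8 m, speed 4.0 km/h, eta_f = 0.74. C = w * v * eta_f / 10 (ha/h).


C = w * v * eta_f / 10
  = 4.8 * 4.0 * 0.74 / 10
  = 14.21 / 10
  = 1.42 ha/h


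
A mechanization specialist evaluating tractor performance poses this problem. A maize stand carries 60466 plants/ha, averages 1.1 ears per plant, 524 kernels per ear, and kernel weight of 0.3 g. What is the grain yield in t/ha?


Y = density * ears * kernels * kw
  = 60466 * 1.1 * 524 * 0.3 g/ha
  = 10455780.72 g/ha
  = 10455.78 kg/ha = 10.46 t/ha


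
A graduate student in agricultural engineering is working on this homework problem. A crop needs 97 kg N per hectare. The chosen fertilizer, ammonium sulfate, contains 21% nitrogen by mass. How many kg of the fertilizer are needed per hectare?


Rate = N_required / (N_content / 100)
     = 97 / (21 / 100)
     = 97 / 0.21
     = 461.90 kg/ha


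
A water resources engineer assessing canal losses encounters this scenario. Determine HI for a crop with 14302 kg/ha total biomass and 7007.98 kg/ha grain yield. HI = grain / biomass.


HI = grain_yield / biomass
   = 7007.98 / 14302
   = 0.49


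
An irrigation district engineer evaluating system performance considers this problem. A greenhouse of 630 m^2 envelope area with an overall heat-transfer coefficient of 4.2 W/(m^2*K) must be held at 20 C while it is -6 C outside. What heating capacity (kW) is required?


dT = 20 - (-6) = 26 K
Q = U * A * dT
  = 4.2 * 630 * 26
  = 68796 W = 68.80 kW


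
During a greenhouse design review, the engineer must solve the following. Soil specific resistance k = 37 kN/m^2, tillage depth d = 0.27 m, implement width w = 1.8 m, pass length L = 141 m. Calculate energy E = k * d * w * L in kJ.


E = k * d * w * L
  = 37 * 0.27 * 1.8 * 141
  = 2535.46 kJ


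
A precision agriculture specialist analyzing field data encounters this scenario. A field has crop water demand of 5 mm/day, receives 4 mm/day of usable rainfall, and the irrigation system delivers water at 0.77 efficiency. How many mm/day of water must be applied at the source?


IWR = (ETc - Pe) / Ea
    = (5 - 4) / 0.77
    = 1 / 0.77
    = 1.30 mm/day


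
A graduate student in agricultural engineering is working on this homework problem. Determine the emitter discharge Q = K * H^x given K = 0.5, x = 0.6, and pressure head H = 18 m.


Q = K * H^x
  = 0.5 * 18^0.6
  = 0.5 * 5.6645
  = 2.83 L/h


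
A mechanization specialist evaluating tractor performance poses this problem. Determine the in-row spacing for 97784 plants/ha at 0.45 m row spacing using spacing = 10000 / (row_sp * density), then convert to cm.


spacing = 10000 / (row_sp * density)
        = 10000 / (0.45 * 97784)
        = 10000 / 44002.80
        = 0.22726 m = 22.73 cm


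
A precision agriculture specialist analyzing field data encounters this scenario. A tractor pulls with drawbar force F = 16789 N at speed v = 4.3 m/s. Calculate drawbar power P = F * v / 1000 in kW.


P = F * v / 1000
  = 16789 * 4.3 / 1000
  = 72192.70 / 1000
  = 72.19 kW


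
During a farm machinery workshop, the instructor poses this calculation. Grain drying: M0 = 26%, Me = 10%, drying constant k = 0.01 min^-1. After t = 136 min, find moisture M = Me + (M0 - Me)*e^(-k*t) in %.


M = Me + (M0 - Me) * e^(-k*t)
  = 10 + (26 - 10) * e^(-0.01*136)
  = 10 + 16 * e^(-1.360)
  = 10 + 16 * 0.25666
  = 10 + 4.1066
  = 14.11%


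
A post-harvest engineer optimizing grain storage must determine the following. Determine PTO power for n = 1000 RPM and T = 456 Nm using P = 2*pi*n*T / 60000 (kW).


P = 2*pi*n*T / 60000
  = 2*pi * 1000 * 456 / 60000
  = 2865132.50 / 60000
  = 47.75 kW


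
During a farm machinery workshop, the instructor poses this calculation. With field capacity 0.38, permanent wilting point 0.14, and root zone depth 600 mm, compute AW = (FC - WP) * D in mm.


AW = (FC - WP) * D
   = (0.38 - 0.14) * 600
   = 0.24 * 600
   = 144 mm


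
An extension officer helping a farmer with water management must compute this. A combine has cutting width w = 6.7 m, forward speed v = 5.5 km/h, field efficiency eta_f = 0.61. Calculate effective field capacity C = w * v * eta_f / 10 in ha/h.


C = w * v * eta_f / 10
  = 6.7 * 5.5 * 0.61 / 10
  = 22.48 / 10
  = 2.25 ha/h


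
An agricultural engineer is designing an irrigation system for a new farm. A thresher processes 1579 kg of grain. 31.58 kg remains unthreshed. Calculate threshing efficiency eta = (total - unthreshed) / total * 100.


eta = (total - unthreshed) / total * 100
    = (1579 - 31.58) / 1579 * 100
    = 1547.42 / 1579 * 100
    = 98%


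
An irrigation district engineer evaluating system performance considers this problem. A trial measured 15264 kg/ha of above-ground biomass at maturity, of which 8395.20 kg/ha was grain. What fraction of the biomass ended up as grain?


HI = grain_yield / biomass
   = 8395.20 / 15264
   = 0.55


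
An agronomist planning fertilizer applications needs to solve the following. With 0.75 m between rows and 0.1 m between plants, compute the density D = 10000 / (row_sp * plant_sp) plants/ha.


D = 10000 / (row_sp * plant_sp)
  = 10000 / (0.75 * 0.1)
  = 10000 / 0.0750
  = 133333.33 plants/ha


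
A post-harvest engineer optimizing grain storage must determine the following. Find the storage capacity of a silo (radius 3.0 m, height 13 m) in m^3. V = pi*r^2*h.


V = pi * r^2 * h
  = pi * 3.0^2 * 13
  = pi * 9 * 13
  = 367.57 m^3


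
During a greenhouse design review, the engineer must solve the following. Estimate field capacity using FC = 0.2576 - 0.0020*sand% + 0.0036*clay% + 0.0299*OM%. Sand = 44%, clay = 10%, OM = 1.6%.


FC = 0.2576 - 0.0020*44 + 0.0036*10 + 0.0299*1.6
   = 0.2576 - 0.0880 + 0.0360 + 0.0478
   = 0.2534


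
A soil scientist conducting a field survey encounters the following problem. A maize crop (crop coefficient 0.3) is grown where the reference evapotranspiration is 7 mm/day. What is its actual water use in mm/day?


ETc = Kc * ET0
    = 0.3 * 7
    = 2.10 mm/day


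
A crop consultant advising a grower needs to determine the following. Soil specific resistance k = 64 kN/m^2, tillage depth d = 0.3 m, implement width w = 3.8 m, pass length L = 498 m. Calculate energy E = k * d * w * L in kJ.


E = k * d * w * L
  = 64 * 0.3 * 3.8 * 498
  = 36334.08 kJ


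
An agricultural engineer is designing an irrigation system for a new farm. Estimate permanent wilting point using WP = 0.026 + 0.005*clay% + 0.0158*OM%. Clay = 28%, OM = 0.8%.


WP = 0.026 + 0.005*28 + 0.0158*0.8
   = 0.026 + 0.1400 + 0.0126
   = 0.1786


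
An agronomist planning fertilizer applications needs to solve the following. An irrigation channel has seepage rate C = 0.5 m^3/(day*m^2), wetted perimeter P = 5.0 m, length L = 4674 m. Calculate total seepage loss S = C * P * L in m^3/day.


S = C * P * L
  = 0.5 * 5.0 * 4674
  = 11685 m^3/day


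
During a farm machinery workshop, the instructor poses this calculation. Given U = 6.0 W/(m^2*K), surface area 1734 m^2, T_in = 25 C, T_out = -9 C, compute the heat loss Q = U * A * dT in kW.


dT = 25 - (-9) = 34 K
Q = U * A * dT
  = 6.0 * 1734 * 34
  = 353736 W = 353.74 kW


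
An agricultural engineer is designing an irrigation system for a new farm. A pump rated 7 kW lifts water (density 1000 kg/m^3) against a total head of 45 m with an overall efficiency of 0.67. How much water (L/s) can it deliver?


Q = (P * 1000 * eta) / (rho * g * H)
  = (7 * 1000 * 0.67) / (1000 * 9.81 * 45)
  = 4690 / 441450
  = 0.01062 m^3/s = 10.62 L/s


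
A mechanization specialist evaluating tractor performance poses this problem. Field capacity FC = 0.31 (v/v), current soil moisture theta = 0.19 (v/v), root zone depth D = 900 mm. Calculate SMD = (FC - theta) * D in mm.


SMD = (FC - theta) * D
    = (0.31 - 0.19) * 900
    = 0.120 * 900
    = 108 mm


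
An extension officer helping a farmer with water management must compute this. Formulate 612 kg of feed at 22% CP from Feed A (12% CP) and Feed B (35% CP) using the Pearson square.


parts_A = CP_b - target = 35 - 22 = 13
parts_B = target - CP_a = 22 - 12 = 10
total_parts = 13 + 10 = 23
Feed A = 612 * 13 / 23 = 345.91 kg
Feed B = 612 * 10 / 23 = 266.09 kg

345.91 kg


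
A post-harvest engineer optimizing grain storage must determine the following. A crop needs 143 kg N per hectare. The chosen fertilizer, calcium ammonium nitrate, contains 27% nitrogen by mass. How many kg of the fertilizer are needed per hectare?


Rate = N_required / (N_content / 100)
     = 143 / (27 / 100)
     = 143 / 0.27
     = 529.63 kg/ha


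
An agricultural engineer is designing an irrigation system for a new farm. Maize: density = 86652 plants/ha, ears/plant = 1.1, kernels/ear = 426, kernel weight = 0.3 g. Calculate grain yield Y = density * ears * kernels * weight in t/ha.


Y = density * ears * kernels * kw
  = 86652 * 1.1 * 426 * 0.3 g/ha
  = 12181538.16 g/ha
  = 12181.54 kg/ha = 12.18 t/ha


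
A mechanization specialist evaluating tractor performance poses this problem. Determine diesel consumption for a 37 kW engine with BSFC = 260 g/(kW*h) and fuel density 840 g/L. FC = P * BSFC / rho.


FC = P * BSFC / rho_fuel
   = 37 * 260 / 840
   = 9620 / 840
   = 11.45 L/h


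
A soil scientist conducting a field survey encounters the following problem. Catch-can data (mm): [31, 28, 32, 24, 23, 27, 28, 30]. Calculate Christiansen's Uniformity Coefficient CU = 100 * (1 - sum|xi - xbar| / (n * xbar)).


xbar = 223 / 8 = 27.875
sum|xi - xbar| = 19.250
CU = 100 * (1 - 19.250 / (8 * 27.875))
   = 100 * (1 - 0.0863)
   = 91.37%


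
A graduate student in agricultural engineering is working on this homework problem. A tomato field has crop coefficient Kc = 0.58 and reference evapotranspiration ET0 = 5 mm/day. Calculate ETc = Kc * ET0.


ETc = Kc * ET0
    = 0.58 * 5
    = 2.90 mm/day


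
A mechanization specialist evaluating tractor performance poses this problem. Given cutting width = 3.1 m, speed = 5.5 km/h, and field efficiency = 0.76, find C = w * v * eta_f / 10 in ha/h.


C = w * v * eta_f / 10
  = 3.1 * 5.5 * 0.76 / 10
  = 12.96 / 10
  = 1.30 ha/h


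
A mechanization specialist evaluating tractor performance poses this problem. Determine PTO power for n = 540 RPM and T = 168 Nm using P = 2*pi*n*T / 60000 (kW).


P = 2*pi*n*T / 60000
  = 2*pi * 540 * 168 / 60000
  = 570010.57 / 60000
  = 9.50 kW


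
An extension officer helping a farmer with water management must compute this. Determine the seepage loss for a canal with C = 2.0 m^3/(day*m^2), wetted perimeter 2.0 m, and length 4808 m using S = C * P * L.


S = C * P * L
  = 2.0 * 2.0 * 4808
  = 19232 m^3/day


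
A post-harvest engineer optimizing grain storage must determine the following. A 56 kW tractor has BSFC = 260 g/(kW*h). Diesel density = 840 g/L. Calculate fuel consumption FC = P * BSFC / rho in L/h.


FC = P * BSFC / rho_fuel
   = 56 * 260 / 840
   = 14560 / 840
   = 17.33 L/h


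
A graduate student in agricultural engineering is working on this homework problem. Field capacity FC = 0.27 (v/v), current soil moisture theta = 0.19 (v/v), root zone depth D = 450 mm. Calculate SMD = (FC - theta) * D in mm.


SMD = (FC - theta) * D
    = (0.27 - 0.19) * 450
    = 0.080 * 450
    = 36 mm


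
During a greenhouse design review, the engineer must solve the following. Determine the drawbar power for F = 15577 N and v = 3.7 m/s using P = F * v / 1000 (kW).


P = F * v / 1000
  = 15577 * 3.7 / 1000
  = 57634.90 / 1000
  = 57.63 kW


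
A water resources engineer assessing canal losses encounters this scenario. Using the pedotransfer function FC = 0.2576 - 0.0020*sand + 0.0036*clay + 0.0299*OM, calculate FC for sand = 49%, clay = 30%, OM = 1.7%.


FC = 0.2576 - 0.0020*49 + 0.0036*30 + 0.0299*1.7
   = 0.2576 - 0.0980 + 0.1080 + 0.0508
   = 0.3184


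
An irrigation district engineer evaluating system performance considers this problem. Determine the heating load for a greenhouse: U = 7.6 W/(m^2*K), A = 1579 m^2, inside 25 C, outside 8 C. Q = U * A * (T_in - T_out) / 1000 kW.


dT = 25 - (8) = 17 K
Q = U * A * dT
  = 7.6 * 1579 * 17
  = 204006.80 W = 204.01 kW


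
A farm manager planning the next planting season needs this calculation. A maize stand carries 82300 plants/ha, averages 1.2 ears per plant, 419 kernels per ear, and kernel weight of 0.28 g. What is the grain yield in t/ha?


Y = density * ears * kernels * kw
  = 82300 * 1.2 * 419 * 0.28 g/ha
  = 11586523.20 g/ha
  = 11586.52 kg/ha = 11.59 t/ha


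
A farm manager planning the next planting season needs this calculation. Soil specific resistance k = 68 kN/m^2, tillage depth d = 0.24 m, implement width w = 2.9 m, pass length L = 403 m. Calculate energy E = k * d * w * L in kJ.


E = k * d * w * L
  = 68 * 0.24 * 2.9 * 403
  = 19073.18 kJ


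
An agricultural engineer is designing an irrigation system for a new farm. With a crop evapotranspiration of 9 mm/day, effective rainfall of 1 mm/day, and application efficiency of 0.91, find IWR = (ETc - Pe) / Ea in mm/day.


IWR = (ETc - Pe) / Ea
    = (9 - 1) / 0.91
    = 8 / 0.91
    = 8.79 mm/day


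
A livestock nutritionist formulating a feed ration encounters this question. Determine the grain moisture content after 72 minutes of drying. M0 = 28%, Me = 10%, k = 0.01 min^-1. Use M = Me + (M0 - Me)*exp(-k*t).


M = Me + (M0 - Me) * e^(-k*t)
  = 10 + (28 - 10) * e^(-0.01*72)
  = 10 + 18 * e^(-0.720)
  = 10 + 18 * 0.48675
  = 10 + 8.7615
  = 18.76%


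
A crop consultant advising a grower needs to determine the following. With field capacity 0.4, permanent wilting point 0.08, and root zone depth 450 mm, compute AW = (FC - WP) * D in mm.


AW = (FC - WP) * D
   = (0.4 - 0.08) * 450
   = 0.32 * 450
   = 144 mm


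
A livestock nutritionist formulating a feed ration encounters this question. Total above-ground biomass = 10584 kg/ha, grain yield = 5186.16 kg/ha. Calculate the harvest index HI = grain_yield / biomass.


HI = grain_yield / biomass
   = 5186.16 / 10584
   = 0.49


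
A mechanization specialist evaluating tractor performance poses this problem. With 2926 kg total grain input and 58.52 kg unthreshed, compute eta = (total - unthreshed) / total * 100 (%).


eta = (total - unthreshed) / total * 100
    = (2926 - 58.52) / 2926 * 100
    = 2867.48 / 2926 * 100
    = 98%


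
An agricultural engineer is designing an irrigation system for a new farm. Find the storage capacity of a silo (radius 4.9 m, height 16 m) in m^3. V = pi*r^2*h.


V = pi * r^2 * h
  = pi * 4.9^2 * 16
  = pi * 24.01 * 16
  = 1206.87 m^3


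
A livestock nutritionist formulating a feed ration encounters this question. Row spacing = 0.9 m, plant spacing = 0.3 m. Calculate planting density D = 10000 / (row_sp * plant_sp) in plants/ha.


D = 10000 / (row_sp * plant_sp)
  = 10000 / (0.9 * 0.3)
  = 10000 / 0.2700
  = 37037.04 plants/ha


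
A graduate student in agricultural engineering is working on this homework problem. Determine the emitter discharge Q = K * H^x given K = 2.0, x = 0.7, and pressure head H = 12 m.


Q = K * H^x
  = 2.0 * 12^0.7
  = 2.0 * 5.6941
  = 11.39 L/h


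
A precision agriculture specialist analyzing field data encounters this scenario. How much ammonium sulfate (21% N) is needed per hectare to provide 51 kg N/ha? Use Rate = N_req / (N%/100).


Rate = N_required / (N_content / 100)
     = 51 / (21 / 100)
     = 51 / 0.21
     = 242.86 kg/ha


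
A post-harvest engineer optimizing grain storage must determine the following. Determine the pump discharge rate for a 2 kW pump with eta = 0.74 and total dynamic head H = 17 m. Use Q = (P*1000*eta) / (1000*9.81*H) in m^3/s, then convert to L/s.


Q = (P * 1000 * eta) / (rho * g * H)
  = (2 * 1000 * 0.74) / (1000 * 9.81 * 17)
  = 1480 / 166770
  = 0.00887 m^3/s = 8.87 L/s


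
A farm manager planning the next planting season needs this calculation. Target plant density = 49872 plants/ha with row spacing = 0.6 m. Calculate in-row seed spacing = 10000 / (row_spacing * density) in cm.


spacing = 10000 / (row_sp * density)
        = 10000 / (0.6 * 49872)
        = 10000 / 29923.20
        = 0.33419 m = 33.42 cm


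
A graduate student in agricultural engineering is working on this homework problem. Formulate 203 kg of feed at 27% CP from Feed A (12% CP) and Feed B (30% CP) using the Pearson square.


parts_A = CP_b - target = 30 - 27 = 3
parts_B = target - CP_a = 27 - 12 = 15
total_parts = 3 + 15 = 18
Feed A = 203 * 3 / 18 = 33.83 kg
Feed B = 203 * 15 / 18 = 169.17 kg

33.83 kg


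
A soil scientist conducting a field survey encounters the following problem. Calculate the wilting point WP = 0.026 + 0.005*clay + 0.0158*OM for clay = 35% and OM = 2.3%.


WP = 0.026 + 0.005*35 + 0.0158*2.3
   = 0.026 + 0.1750 + 0.0363
   = 0.2373


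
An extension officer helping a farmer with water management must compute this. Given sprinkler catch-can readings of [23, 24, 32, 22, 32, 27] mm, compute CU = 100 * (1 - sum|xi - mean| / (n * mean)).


xbar = 160 / 6 = 26.667
sum|xi - xbar| = 22
CU = 100 * (1 - 22 / (6 * 26.667))
   = 100 * (1 - 0.1375)
   = 86.25%


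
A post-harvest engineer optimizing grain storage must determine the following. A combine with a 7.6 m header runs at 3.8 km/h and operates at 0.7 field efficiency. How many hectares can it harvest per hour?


C = w * v * eta_f / 10
  = 7.6 * 3.8 * 0.7 / 10
  = 20.22 / 10
  = 2.02 ha/h


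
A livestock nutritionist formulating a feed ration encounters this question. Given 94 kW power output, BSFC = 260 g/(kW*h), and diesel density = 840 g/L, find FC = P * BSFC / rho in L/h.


FC = P * BSFC / rho_fuel
   = 94 * 260 / 840
   = 24440 / 840
   = 29.10 L/h


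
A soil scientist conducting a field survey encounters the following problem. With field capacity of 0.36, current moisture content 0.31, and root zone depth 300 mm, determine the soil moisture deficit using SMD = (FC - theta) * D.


SMD = (FC - theta) * D
    = (0.36 - 0.31) * 300
    = 0.050 * 300
    = 15 mm


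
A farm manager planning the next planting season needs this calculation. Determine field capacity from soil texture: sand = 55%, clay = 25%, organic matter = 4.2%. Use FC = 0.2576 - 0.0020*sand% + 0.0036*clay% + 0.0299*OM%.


FC = 0.2576 - 0.0020*55 + 0.0036*25 + 0.0299*4.2
   = 0.2576 - 0.1100 + 0.0900 + 0.1256
   = 0.3632
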